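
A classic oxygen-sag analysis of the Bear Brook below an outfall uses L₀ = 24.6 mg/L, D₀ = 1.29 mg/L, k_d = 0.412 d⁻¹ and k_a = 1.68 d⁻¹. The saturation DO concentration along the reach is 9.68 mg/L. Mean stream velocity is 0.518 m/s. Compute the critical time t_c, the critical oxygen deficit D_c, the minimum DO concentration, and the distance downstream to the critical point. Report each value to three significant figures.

t_c ≈ 0.970 d; D_c ≈ 4.05 mg/L; min DO ≈ 5.63 mg/L; x_c ≈ 43.4 km

With k_a/k_d = 4.078 and 1 − D₀(k_a−k_d)/(k_d L₀) = 0.8386,
t_c = ln(4.078 × 0.8386) / (1.68 − 0.412) = ln(3.420) / 1.268 = 1.230/1.268 = 0.9696 d.
D_c = (k_d/k_a) L₀ e^(−k_d t_c) = (0.412/1.68) × 24.6 × e^(−0.412×0.9696) = 0.2452 × 24.6 × 0.6707 = 4.046 mg/L.
Minimum DO = C_s − D_c = 9.68 − 4.046 = 5.634 mg/L.
x_c = v t_c = 0.518 m/s × 0.9696 d × 86400 s/d = 43400 m ≈ 43.4 km.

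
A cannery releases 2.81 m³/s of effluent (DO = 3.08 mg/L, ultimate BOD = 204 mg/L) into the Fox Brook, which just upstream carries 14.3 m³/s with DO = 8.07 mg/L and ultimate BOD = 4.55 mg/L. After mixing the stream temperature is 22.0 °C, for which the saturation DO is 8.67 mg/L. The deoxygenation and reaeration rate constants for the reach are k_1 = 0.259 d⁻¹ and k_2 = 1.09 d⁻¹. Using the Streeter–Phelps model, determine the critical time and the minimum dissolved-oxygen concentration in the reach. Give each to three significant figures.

t_c ≈ 1.57 d; minimum DO ≈ 2.77 mg/L

Mixed DO = (14.3×8.07 + 2.81×3.08)/(14.3+2.81) = 124.1/17.11 = 7.250 mg/L.
Mixed L₀ = (14.3×4.55 + 2.81×204)/(17.11) = 638.3/17.11 = 37.31 mg/L.
Initial deficit D₀ = C_s − DO₀ = 8.67 − 7.250 = 1.420 mg/L.
t_c = (1/0.8310) ln[(1.09/0.259)(1 − 1.420×0.8310/(0.259×37.31))] = 1.203 × ln(3.695) = 1.573 d.
D_c = (0.259/1.09) × 37.31 × e^(−0.259×1.573) = 0.2376 × 37.31 × 0.6654 = 5.899 mg/L.
Minimum DO = 8.67 − 5.899 = 2.771 mg/L.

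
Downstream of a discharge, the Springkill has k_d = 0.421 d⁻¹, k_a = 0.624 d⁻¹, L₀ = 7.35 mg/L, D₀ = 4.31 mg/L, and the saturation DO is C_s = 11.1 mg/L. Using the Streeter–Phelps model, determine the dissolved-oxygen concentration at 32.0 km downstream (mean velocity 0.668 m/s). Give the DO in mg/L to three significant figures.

Travel time t = x/v = 32.0 km / (0.668 m/s) = 32000 m / 0.668 m/s = 47900 s = 0.5544 d.
k_d L₀/(k_a−k_d) = 0.421×7.35/(0.624−0.421) = 3.094/0.2030 = 15.24 mg/L.
e^(−k_d t) = e^(−0.421×0.5544) = 0.7918; e^(−k_a t) = e^(−0.624×0.5544) = 0.7075.
D = 15.24 × (0.7918 − 0.7075) + 4.31 × 0.7075 = 1.285 + 3.049 = 4.334 mg/L.
DO = C_s − D = 11.1 − 4.334 = 6.766 mg/L.

DO ≈ 6.77 mg/L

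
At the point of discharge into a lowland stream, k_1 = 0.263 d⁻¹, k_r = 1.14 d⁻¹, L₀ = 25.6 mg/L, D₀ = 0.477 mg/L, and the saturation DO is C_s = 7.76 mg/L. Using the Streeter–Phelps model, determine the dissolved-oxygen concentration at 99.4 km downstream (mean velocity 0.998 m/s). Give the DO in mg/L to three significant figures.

Travel time t = x/v = 99.4 km / (0.998 m/s) = 99400 m / 0.998 m/s = 99600 s = 1.153 d.
k_1 L₀/(k_r−k_1) = 0.263×25.6/(1.14−0.263) = 6.733/0.8770 = 7.677 mg/L.
e^(−k_1 t) = e^(−0.263×1.153) = 0.7385; e^(−k_r t) = e^(−1.14×1.153) = 0.2687.
D = 7.677 × (0.7385 − 0.2687) + 0.477 × 0.2687 = 3.606 + 0.1282 = 3.735 mg/L.
DO = C_s − D = 7.76 − 3.735 = 4.025 mg/L.

DO ≈ 4.03 mg/L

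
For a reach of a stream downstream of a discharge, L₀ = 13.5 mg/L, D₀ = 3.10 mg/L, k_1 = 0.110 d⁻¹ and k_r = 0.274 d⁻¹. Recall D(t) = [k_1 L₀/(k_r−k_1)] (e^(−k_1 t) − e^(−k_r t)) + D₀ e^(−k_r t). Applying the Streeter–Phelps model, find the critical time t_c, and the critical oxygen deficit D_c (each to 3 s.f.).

t_c ≈ 3.01 d; D_c ≈ 3.89 mg/L

With k_r/k_1 = 2.491 and 1 − D₀(k_r−k_1)/(k_1 L₀) = 0.6576,
t_c = ln(2.491 × 0.6576) / (0.274 − 0.110) = ln(1.638) / 0.1640 = 0.4936/0.1640 = 3.009 d.
L(t_c) = L₀ e^(−k_1 t_c) = 13.5 × 0.7182 = 9.695 mg/L, and at the critical point k_r D_c = k_1 L, so D_c = (0.110/0.274) × 9.695 = 3.892 mg/L.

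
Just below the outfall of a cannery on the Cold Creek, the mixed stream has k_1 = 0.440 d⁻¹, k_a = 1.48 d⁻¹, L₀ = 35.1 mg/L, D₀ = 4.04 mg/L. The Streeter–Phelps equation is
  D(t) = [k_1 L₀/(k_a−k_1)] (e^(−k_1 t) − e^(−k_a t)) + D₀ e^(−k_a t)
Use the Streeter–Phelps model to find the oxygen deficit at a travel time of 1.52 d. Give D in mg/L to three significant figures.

D ≈ 6.47 mg/L

k_1 L₀/(k_a−k_1) = 0.440×35.1/(1.48−0.440) = 15.44/1.040 = 14.85 mg/L.
e^(−k_1 t) = e^(−0.440×1.520) = 0.5123; e^(−k_a t) = e^(−1.48×1.520) = 0.1054.
D = 14.85 × (0.5123 − 0.1054) + 4.04 × 0.1054 = 6.042 + 0.4260 = 6.468 mg/L.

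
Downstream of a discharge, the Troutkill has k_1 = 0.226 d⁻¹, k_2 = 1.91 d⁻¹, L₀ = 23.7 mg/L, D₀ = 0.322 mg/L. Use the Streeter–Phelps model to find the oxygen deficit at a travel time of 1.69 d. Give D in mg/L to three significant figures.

k_1 L₀/(k_2−k_1) = 0.226×23.7/(1.91−0.226) = 5.356/1.684 = 3.181 mg/L.
e^(−k_1 t) = e^(−0.226×1.690) = 0.6825; e^(−k_2 t) = e^(−1.91×1.690) = 0.03964.
D = 3.181 × (0.6825 − 0.03964) + 0.322 × 0.03964 = 2.045 + 0.01276 = 2.058 mg/L.

D ≈ 2.06 mg/L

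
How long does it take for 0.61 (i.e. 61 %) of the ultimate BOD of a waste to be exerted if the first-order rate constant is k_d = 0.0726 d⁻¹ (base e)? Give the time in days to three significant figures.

t ≈ 13.0 d

y/L₀ = 1 − e^(−k_d t) = 0.61 ⇒ e^(−k_d t) = 0.390
t = −ln(0.390) / 0.0726 = 0.9416 / 0.0726 = 12.97 d.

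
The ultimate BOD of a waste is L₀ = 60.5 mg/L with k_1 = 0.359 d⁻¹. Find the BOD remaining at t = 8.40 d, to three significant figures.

L_t = L₀ e^(−k_1 t) = 60.5 × e^(−0.359×8.40) = 60.5 × 0.04902 = 2.965 mg/L.

L ≈ 2.97 mg/L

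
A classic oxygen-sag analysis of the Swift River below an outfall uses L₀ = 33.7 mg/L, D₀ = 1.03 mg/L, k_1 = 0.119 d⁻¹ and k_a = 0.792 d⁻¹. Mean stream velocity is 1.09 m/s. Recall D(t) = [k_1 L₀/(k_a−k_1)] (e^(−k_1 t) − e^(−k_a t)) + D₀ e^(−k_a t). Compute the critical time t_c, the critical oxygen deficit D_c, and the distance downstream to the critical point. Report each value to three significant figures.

At the critical point dD/dt = 0, so k_1 L₀ e^(−k_1 t) = k_a D. Substituting D(t) from the Streeter–Phelps equation and solving for t gives
t_c = ln[(k_a/k_1)(1 − D₀(k_a−k_1)/(k_1 L₀))] / (k_a−k_1).
Here k_a−k_1 = 0.6730 d⁻¹ and 1 − D₀(k_a−k_1)/(k_1 L₀) = 1 − 1.03×0.6730/(0.119×33.7) = 0.8271, so
t_c = ln(6.655 × 0.8271) / 0.6730 = 1.706 / 0.6730 = 2.534 d.
D_c = (k_1/k_a) L₀ e^(−k_1 t_c) = (0.119/0.792) × 33.7 × e^(−0.119×2.534) = 0.1503 × 33.7 × 0.7396 = 3.745 mg/L.
x_c = v t_c = 1.09 m/s × 2.534 d × 86400 s/d = 238700 m ≈ 239 km.

t_c ≈ 2.53 d; D_c ≈ 3.75 mg/L; x_c ≈ 239 km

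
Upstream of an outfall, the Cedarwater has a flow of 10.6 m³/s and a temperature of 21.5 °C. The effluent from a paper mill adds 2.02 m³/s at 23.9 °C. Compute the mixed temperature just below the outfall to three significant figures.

21.9 °C

Flow-weighted mixing: C = (Q_r C_r + Q_w C_w)/(Q_r + Q_w)
= (10.6×21.5 + 2.02×23.9)/(10.6 + 2.02) = 276.2/12.62 = 21.88 °C.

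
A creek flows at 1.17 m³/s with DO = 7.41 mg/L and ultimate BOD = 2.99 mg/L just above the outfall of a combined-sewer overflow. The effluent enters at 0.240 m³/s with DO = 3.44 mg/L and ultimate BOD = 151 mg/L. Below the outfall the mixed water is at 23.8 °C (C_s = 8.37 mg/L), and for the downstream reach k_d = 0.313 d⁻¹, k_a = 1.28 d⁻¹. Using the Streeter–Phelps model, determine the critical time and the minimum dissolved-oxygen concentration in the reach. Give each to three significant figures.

Mixed DO = (1.17×7.41 + 0.240×3.44)/(1.17+0.240) = 9.495/1.410 = 6.734 mg/L.
Mixed L₀ = (1.17×2.99 + 0.240×151)/(1.410) = 39.74/1.410 = 28.18 mg/L.
Initial deficit D₀ = C_s − DO₀ = 8.37 − 6.734 = 1.636 mg/L.
t_c = (1/0.9670) ln[(1.28/0.313)(1 − 1.636×0.9670/(0.313×28.18))] = 1.034 × ln(3.356) = 1.252 d.
D_c = (0.313/1.28) × 28.18 × e^(−0.313×1.252) = 0.2445 × 28.18 × 0.6758 = 4.657 mg/L.
Minimum DO = 8.37 − 4.657 = 3.713 mg/L.

t_c ≈ 1.25 d; minimum DO ≈ 3.71 mg/L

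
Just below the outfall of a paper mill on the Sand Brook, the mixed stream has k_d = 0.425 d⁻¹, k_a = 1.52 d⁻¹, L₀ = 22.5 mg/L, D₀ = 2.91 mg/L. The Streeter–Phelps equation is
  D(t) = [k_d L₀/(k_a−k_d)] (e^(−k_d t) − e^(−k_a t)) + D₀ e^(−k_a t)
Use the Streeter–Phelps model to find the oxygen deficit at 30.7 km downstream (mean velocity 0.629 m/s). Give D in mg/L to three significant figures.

D ≈ 4.40 mg/L

Travel time t = x/v = 30.7 km / (0.629 m/s) = 30700 m / 0.629 m/s = 48810 s = 0.5649 d.
k_d L₀/(k_a−k_d) = 0.425×22.5/(1.52−0.425) = 9.562/1.095 = 8.733 mg/L.
e^(−k_d t) = e^(−0.425×0.5649) = 0.7866; e^(−k_a t) = e^(−1.52×0.5649) = 0.4237.
D = 8.733 × (0.7866 − 0.4237) + 2.91 × 0.4237 = 3.169 + 1.233 = 4.402 mg/L.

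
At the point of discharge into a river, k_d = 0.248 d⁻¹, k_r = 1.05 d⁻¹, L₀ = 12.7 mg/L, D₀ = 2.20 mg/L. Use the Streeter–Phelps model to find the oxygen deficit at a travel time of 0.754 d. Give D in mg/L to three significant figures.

k_d L₀/(k_r−k_d) = 0.248×12.7/(1.05−0.248) = 3.150/0.8020 = 3.927 mg/L.
e^(−k_d t) = e^(−0.248×0.7540) = 0.8295; e^(−k_r t) = e^(−1.05×0.7540) = 0.4531.
D = 3.927 × (0.8295 − 0.4531) + 2.20 × 0.4531 = 1.478 + 0.9968 = 2.475 mg/L.

D ≈ 2.47 mg/L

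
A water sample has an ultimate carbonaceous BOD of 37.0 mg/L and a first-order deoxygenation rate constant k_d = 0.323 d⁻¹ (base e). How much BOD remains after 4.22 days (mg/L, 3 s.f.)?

L_t = L₀ e^(−k_d t) = 37.0 × e^(−0.323×4.22) = 37.0 × 0.2559 = 9.467 mg/L.

L ≈ 9.47 mg/L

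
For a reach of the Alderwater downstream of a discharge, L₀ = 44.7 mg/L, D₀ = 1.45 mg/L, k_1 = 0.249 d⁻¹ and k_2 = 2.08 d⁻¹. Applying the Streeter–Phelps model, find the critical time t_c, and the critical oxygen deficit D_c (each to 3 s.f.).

At the critical point dD/dt = 0, so k_1 L₀ e^(−k_1 t) = k_2 D. Substituting D(t) from the Streeter–Phelps equation and solving for t gives
t_c = ln[(k_2/k_1)(1 − D₀(k_2−k_1)/(k_1 L₀))] / (k_2−k_1).
Here k_2−k_1 = 1.831 d⁻¹ and 1 − D₀(k_2−k_1)/(k_1 L₀) = 1 − 1.45×1.831/(0.249×44.7) = 0.7615, so
t_c = ln(8.353 × 0.7615) / 1.831 = 1.850 / 1.831 = 1.010 d.
D_c = (k_1/k_2) L₀ e^(−k_1 t_c) = (0.249/2.08) × 44.7 × e^(−0.249×1.010) = 0.1197 × 44.7 × 0.7776 = 4.161 mg/L.

t_c ≈ 1.01 d; D_c ≈ 4.16 mg/L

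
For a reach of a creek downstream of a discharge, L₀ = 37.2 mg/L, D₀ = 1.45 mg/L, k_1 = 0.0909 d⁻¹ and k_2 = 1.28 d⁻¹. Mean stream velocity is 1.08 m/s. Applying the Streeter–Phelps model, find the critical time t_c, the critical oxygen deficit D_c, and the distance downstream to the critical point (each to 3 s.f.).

t_c ≈ 1.62 d; D_c ≈ 2.28 mg/L; x_c ≈ 152 km

At the critical point dD/dt = 0, so k_1 L₀ e^(−k_1 t) = k_2 D. Substituting D(t) from the Streeter–Phelps equation and solving for t gives
t_c = ln[(k_2/k_1)(1 − D₀(k_2−k_1)/(k_1 L₀))] / (k_2−k_1).
Here k_2−k_1 = 1.189 d⁻¹ and 1 − D₀(k_2−k_1)/(k_1 L₀) = 1 − 1.45×1.189/(0.0909×37.2) = 0.4901, so
t_c = ln(14.08 × 0.4901) / 1.189 = 1.932 / 1.189 = 1.625 d.
L(t_c) = L₀ e^(−k_1 t_c) = 37.2 × 0.8627 = 32.09 mg/L, and at the critical point k_2 D_c = k_1 L, so D_c = (0.0909/1.28) × 32.09 = 2.279 mg/L.
x_c = v t_c = 1.08 m/s × 1.625 d × 86400 s/d = 151600 m ≈ 152 km.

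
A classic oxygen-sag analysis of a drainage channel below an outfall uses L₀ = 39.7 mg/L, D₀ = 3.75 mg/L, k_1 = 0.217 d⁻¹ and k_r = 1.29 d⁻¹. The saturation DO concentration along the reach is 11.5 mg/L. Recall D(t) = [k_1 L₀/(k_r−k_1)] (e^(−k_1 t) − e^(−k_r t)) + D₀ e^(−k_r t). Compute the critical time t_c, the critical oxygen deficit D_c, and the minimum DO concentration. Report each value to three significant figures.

t_c ≈ 1.07 d; D_c ≈ 5.29 mg/L; min DO ≈ 6.21 mg/L

At the critical point dD/dt = 0, so k_1 L₀ e^(−k_1 t) = k_r D. Substituting D(t) from the Streeter–Phelps equation and solving for t gives
t_c = ln[(k_r/k_1)(1 − D₀(k_r−k_1)/(k_1 L₀))] / (k_r−k_1).
Here k_r−k_1 = 1.073 d⁻¹ and 1 − D₀(k_r−k_1)/(k_1 L₀) = 1 − 3.75×1.073/(0.217×39.7) = 0.5329, so
t_c = ln(5.945 × 0.5329) / 1.073 = 1.153 / 1.073 = 1.075 d.
D_c = (k_1/k_r) L₀ e^(−k_1 t_c) = (0.217/1.29) × 39.7 × e^(−0.217×1.075) = 0.1682 × 39.7 × 0.7920 = 5.289 mg/L.
Minimum DO = C_s − D_c = 11.5 − 5.289 = 6.211 mg/L.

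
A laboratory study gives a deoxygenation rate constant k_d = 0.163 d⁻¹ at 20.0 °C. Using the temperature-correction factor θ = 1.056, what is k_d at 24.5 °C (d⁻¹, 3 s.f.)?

k_d(T₂) = k_d(T₁) · θ^(T₂−T₁) = 0.163 × 1.056^(24.5−20.0)
= 0.163 × 1.056^4.50 = 0.163 × 1.278 = 0.2083 d⁻¹.

k_d ≈ 0.208 d⁻¹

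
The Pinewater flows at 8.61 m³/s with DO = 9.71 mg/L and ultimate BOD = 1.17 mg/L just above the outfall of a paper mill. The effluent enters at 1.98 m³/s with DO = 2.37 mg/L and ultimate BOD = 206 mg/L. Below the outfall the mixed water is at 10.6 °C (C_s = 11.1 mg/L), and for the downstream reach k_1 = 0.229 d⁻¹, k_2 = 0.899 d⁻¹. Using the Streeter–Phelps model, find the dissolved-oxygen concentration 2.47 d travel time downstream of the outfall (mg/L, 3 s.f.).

DO ≈ 4.60 mg/L

Mixed DO = (8.61×9.71 + 1.98×2.37)/(8.61+1.98) = 88.30/10.59 = 8.338 mg/L.
Mixed L₀ = (8.61×1.17 + 1.98×206)/(10.59) = 418.0/10.59 = 39.47 mg/L.
Initial deficit D₀ = C_s − DO₀ = 11.1 − 8.338 = 2.762 mg/L.
D(2.47) = [0.229×39.47/(0.899−0.229)](e^(−0.229×2.47) − e^(−0.899×2.47)) + 2.762 e^(−0.899×2.47)
= 13.49 × (0.5680 − 0.1086) + 2.762 × 0.1086 = 6.498 mg/L.
DO = 11.1 − 6.498 = 4.602 mg/L.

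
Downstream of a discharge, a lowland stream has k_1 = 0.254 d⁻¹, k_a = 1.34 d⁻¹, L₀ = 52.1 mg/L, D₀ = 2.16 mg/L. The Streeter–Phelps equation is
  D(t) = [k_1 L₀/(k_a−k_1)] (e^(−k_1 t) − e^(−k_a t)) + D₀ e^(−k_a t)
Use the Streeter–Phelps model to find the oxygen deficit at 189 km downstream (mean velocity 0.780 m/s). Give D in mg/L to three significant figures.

D ≈ 5.74 mg/L

Travel time t = x/v = 189 km / (0.780 m/s) = 189000 m / 0.780 m/s = 242300 s = 2.804 d.
k_1 L₀/(k_a−k_1) = 0.254×52.1/(1.34−0.254) = 13.23/1.086 = 12.19 mg/L.
e^(−k_1 t) = e^(−0.254×2.804) = 0.4905; e^(−k_a t) = e^(−1.34×2.804) = 0.02333.
D = 12.19 × (0.4905 − 0.02333) + 2.16 × 0.02333 = 5.693 + 0.05039 = 5.743 mg/L.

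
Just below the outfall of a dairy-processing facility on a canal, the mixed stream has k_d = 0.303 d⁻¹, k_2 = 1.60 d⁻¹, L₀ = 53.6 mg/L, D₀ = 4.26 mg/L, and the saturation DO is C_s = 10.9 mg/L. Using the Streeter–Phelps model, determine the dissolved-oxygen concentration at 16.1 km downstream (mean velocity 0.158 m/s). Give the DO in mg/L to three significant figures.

DO ≈ 3.39 mg/L

Travel time t = x/v = 16.1 km / (0.158 m/s) = 16100 m / 0.158 m/s = 101900 s = 1.179 d.
k_d L₀/(k_2−k_d) = 0.303×53.6/(1.60−0.303) = 16.24/1.297 = 12.52 mg/L.
e^(−k_d t) = e^(−0.303×1.179) = 0.6995; e^(−k_2 t) = e^(−1.60×1.179) = 0.1515.
D = 12.52 × (0.6995 − 0.1515) + 4.26 × 0.1515 = 6.862 + 0.6455 = 7.507 mg/L.
DO = C_s − D = 10.9 − 7.507 = 3.393 mg/L.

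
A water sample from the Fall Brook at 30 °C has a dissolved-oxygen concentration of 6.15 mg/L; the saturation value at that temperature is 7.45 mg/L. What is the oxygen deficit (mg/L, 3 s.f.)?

D ≈ 1.30 mg/L

D = C_s − C = 7.45 − 6.15 = 1.30 mg/L.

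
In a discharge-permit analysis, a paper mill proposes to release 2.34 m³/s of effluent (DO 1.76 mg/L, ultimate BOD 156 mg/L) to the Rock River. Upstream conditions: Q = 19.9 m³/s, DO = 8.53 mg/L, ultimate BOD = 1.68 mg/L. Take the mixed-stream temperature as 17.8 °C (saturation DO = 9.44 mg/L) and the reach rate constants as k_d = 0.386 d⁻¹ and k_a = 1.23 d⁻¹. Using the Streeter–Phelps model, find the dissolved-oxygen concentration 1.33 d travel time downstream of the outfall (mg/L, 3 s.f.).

Mixed DO = (19.9×8.53 + 2.34×1.76)/(19.9+2.34) = 173.9/22.24 = 7.818 mg/L.
Mixed L₀ = (19.9×1.68 + 2.34×156)/(22.24) = 398.5/22.24 = 17.92 mg/L.
Initial deficit D₀ = C_s − DO₀ = 9.44 − 7.818 = 1.622 mg/L.
D(1.33) = [0.386×17.92/(1.23−0.386)](e^(−0.386×1.33) − e^(−1.23×1.33)) + 1.622 e^(−1.23×1.33)
= 8.194 × (0.5985 − 0.1948) + 1.622 × 0.1948 = 3.624 mg/L.
DO = 9.44 − 3.624 = 5.816 mg/L.

DO ≈ 5.82 mg/L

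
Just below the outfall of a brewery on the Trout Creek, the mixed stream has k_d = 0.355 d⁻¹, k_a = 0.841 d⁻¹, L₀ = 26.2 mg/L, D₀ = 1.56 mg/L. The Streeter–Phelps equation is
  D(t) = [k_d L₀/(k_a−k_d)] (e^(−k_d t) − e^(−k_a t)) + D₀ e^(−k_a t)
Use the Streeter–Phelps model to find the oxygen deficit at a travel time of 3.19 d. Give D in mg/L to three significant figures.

k_d L₀/(k_a−k_d) = 0.355×26.2/(0.841−0.355) = 9.301/0.4860 = 19.14 mg/L.
e^(−k_d t) = e^(−0.355×3.190) = 0.3222; e^(−k_a t) = e^(−0.841×3.190) = 0.06837.
D = 19.14 × (0.3222 − 0.06837) + 1.56 × 0.06837 = 4.859 + 0.1067 = 4.965 mg/L.

D ≈ 4.97 mg/L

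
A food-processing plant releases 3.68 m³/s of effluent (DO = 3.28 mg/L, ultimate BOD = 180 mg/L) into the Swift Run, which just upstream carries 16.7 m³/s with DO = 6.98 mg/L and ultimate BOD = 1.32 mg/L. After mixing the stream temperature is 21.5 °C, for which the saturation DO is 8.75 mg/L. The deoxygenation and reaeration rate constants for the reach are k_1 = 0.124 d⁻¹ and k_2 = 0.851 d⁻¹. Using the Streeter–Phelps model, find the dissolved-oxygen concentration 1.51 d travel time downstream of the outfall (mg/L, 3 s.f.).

Mixed DO = (16.7×6.98 + 3.68×3.28)/(16.7+3.68) = 128.6/20.38 = 6.312 mg/L.
Mixed L₀ = (16.7×1.32 + 3.68×180)/(20.38) = 684.4/20.38 = 33.58 mg/L.
Initial deficit D₀ = C_s − DO₀ = 8.75 − 6.312 = 2.438 mg/L.
D(1.51) = [0.124×33.58/(0.851−0.124)](e^(−0.124×1.51) − e^(−0.851×1.51)) + 2.438 e^(−0.851×1.51)
= 5.728 × (0.8292 − 0.2766) + 2.438 × 0.2766 = 3.840 mg/L.
DO = 8.75 − 3.840 = 4.910 mg/L.

DO ≈ 4.91 mg/L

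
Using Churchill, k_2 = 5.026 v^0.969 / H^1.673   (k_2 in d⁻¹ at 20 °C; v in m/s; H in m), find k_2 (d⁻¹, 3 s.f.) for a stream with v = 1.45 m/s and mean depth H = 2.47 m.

k_2 = 5.026 × 1.45^0.969 / 2.47^1.673 = 5.026 × 1.433 / 4.539 = 1.587 d⁻¹.

k_2 ≈ 1.59 d⁻¹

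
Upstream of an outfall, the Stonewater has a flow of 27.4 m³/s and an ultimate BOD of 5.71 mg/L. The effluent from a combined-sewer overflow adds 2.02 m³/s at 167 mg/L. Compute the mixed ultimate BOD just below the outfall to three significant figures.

Flow-weighted mixing: C = (Q_r C_r + Q_w C_w)/(Q_r + Q_w)
= (27.4×5.71 + 2.02×167)/(27.4 + 2.02) = 493.8/29.42 = 16.78 mg/L.

16.8 mg/L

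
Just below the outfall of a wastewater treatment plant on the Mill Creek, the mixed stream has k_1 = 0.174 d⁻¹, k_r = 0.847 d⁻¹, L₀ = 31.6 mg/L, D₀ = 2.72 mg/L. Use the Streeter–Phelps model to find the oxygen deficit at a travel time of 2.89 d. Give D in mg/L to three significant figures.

k_1 L₀/(k_r−k_1) = 0.174×31.6/(0.847−0.174) = 5.498/0.6730 = 8.170 mg/L.
e^(−k_1 t) = e^(−0.174×2.890) = 0.6048; e^(−k_r t) = e^(−0.847×2.890) = 0.08648.
D = 8.170 × (0.6048 − 0.08648) + 2.72 × 0.08648 = 4.235 + 0.2352 = 4.470 mg/L.

D ≈ 4.47 mg/L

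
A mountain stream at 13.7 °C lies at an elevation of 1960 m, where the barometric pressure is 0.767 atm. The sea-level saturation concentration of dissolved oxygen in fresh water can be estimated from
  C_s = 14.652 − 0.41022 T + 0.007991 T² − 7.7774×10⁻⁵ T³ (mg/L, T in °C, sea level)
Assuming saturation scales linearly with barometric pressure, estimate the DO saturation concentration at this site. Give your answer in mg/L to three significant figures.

C_s ≈ 7.92 mg/L

At sea level: C_s = 14.652 − 0.41022×13.7 + 0.007991×13.7² − 7.7774×10⁻⁵×13.7³ = 10.33 mg/L.
Pressure correction: C_s' = 10.33 × 0.767 = 7.925 mg/L.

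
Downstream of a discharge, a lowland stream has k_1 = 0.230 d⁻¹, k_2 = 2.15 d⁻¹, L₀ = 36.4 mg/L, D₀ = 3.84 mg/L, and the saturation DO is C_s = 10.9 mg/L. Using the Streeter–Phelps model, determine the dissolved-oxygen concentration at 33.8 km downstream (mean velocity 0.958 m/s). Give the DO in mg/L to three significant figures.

Travel time t = x/v = 33.8 km / (0.958 m/s) = 33800 m / 0.958 m/s = 35280 s = 0.4084 d.
k_1 L₀/(k_2−k_1) = 0.230×36.4/(2.15−0.230) = 8.372/1.920 = 4.360 mg/L.
e^(−k_1 t) = e^(−0.230×0.4084) = 0.9104; e^(−k_2 t) = e^(−2.15×0.4084) = 0.4156.
D = 4.360 × (0.9104 − 0.4156) + 3.84 × 0.4156 = 2.157 + 1.596 = 3.753 mg/L.
DO = C_s − D = 10.9 − 3.753 = 7.147 mg/L.

DO ≈ 7.15 mg/L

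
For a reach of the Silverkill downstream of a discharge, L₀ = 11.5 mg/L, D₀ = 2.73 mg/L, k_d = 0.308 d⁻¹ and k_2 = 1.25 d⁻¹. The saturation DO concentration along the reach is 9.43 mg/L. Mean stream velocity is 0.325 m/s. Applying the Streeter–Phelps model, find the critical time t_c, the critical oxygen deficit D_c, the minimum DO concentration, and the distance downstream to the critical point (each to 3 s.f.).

t_c ≈ 0.113 d; D_c ≈ 2.74 mg/L; min DO ≈ 6.69 mg/L; x_c ≈ 3.16 km

With k_2/k_d = 4.058 and 1 − D₀(k_2−k_d)/(k_d L₀) = 0.2740,
t_c = ln(4.058 × 0.2740) / (1.25 − 0.308) = ln(1.112) / 0.9420 = 0.1060/0.9420 = 0.1125 d.
D_c = (k_d/k_2) L₀ e^(−k_d t_c) = (0.308/1.25) × 11.5 × e^(−0.308×0.1125) = 0.2464 × 11.5 × 0.9659 = 2.737 mg/L.
Minimum DO = C_s − D_c = 9.43 − 2.737 = 6.693 mg/L.
x_c = v t_c = 0.325 m/s × 0.1125 d × 86400 s/d = 3160 m ≈ 3.16 km.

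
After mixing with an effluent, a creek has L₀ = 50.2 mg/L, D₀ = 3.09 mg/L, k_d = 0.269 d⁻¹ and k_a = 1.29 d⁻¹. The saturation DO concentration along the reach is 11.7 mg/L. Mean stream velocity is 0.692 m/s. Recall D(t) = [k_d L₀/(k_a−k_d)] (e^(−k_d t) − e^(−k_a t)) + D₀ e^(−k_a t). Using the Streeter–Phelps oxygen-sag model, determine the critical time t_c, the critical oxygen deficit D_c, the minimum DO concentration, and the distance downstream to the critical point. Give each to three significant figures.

With k_a/k_d = 4.796 and 1 − D₀(k_a−k_d)/(k_d L₀) = 0.7664,
t_c = ln(4.796 × 0.7664) / (1.29 − 0.269) = ln(3.675) / 1.021 = 1.302/1.021 = 1.275 d.
D_c = (k_d/k_a) L₀ e^(−k_d t_c) = (0.269/1.29) × 50.2 × e^(−0.269×1.275) = 0.2085 × 50.2 × 0.7097 = 7.429 mg/L.
Minimum DO = C_s − D_c = 11.7 − 7.429 = 4.271 mg/L.
x_c = v t_c = 0.692 m/s × 1.275 d × 86400 s/d = 76220 m ≈ 76.2 km.

t_c ≈ 1.27 d; D_c ≈ 7.43 mg/L; min DO ≈ 4.27 mg/L; x_c ≈ 76.2 km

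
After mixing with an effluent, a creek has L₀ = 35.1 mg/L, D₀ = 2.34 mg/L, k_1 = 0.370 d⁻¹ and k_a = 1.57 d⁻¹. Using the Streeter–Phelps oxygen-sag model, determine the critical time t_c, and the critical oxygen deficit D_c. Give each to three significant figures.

t_c = [1/(k_a−k_1)] ln[(k_a/k_1)(1 − D₀(k_a−k_1)/(k_1 L₀))]
= [1/(1.57−0.370)] ln[(1.57/0.370)(1 − 2.34×1.200/(0.370×35.1))]
= (1/1.200) ln[4.243 × 0.7838] = 0.8333 × ln(3.326) = 0.8333 × 1.202 = 1.001 d.
D_c = (k_1/k_a) L₀ e^(−k_1 t_c) = (0.370/1.57) × 35.1 × e^(−0.370×1.001) = 0.2357 × 35.1 × 0.6904 = 5.711 mg/L.

t_c ≈ 1.00 d; D_c ≈ 5.71 mg/L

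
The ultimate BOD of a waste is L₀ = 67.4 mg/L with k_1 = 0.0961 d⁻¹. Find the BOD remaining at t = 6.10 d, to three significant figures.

L_t = L₀ e^(−k_1 t) = 67.4 × e^(−0.0961×6.10) = 67.4 × 0.5564 = 37.50 mg/L.

L ≈ 37.5 mg/L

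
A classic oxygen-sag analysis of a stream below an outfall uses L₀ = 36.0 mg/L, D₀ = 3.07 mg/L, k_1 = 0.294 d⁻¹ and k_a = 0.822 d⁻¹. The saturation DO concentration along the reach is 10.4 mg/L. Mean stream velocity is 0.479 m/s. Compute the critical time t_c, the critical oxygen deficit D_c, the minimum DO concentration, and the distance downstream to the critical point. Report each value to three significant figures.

t_c = [1/(k_a−k_1)] ln[(k_a/k_1)(1 − D₀(k_a−k_1)/(k_1 L₀))]
= [1/(0.822−0.294)] ln[(0.822/0.294)(1 − 3.07×0.5280/(0.294×36.0))]
= (1/0.5280) ln[2.796 × 0.8468] = 1.894 × ln(2.368) = 1.894 × 0.8619 = 1.632 d.
D_c = (k_1/k_a) L₀ e^(−k_1 t_c) = (0.294/0.822) × 36.0 × e^(−0.294×1.632) = 0.3577 × 36.0 × 0.6188 = 7.968 mg/L.
Minimum DO = C_s − D_c = 10.4 − 7.968 = 2.432 mg/L.
x_c = v t_c = 0.479 m/s × 1.632 d × 86400 s/d = 67560 m ≈ 67.6 km.

t_c ≈ 1.63 d; D_c ≈ 7.97 mg/L; min DO ≈ 2.43 mg/L; x_c ≈ 67.6 km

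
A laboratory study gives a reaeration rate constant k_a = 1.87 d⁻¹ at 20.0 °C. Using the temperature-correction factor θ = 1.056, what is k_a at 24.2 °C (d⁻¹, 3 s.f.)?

k_a ≈ 2.35 d⁻¹

k_a(T₂) = k_a(T₁) · θ^(T₂−T₁) = 1.87 × 1.056^(24.2−20.0)
= 1.87 × 1.056^4.20 = 1.87 × 1.257 = 2.351 d⁻¹.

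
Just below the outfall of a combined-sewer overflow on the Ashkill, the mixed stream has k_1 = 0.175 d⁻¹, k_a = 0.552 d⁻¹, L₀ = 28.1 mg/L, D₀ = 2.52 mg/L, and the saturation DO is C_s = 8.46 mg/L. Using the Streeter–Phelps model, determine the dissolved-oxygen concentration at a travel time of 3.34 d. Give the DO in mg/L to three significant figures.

k_1 L₀/(k_a−k_1) = 0.175×28.1/(0.552−0.175) = 4.917/0.3770 = 13.04 mg/L.
e^(−k_1 t) = e^(−0.175×3.340) = 0.5574; e^(−k_a t) = e^(−0.552×3.340) = 0.1582.
D = 13.04 × (0.5574 − 0.1582) + 2.52 × 0.1582 = 5.206 + 0.3987 = 5.605 mg/L.
DO = C_s − D = 8.46 − 5.605 = 2.855 mg/L.

DO ≈ 2.85 mg/L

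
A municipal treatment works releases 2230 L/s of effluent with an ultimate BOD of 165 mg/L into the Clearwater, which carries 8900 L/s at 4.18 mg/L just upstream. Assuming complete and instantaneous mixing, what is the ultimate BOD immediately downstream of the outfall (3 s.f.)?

36.4 mg/L

Flow-weighted mixing: C = (Q_r C_r + Q_w C_w)/(Q_r + Q_w)
= (8900×4.18 + 2230×165)/(8900 + 2230) = 405200/11130 = 36.40 mg/L.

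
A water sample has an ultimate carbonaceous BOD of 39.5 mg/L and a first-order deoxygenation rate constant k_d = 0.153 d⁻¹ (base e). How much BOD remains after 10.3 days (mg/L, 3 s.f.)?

L_t = L₀ e^(−k_d t) = 39.5 × e^(−0.153×10.3) = 39.5 × 0.2068 = 8.169 mg/L.

L ≈ 8.17 mg/L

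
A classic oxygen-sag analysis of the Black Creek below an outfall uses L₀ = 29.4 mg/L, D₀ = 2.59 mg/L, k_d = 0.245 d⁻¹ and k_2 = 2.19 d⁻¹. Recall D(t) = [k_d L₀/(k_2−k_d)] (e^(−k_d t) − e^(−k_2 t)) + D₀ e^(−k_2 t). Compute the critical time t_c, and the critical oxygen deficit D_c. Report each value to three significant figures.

t_c = [1/(k_2−k_d)] ln[(k_2/k_d)(1 − D₀(k_2−k_d)/(k_d L₀))]
= [1/(2.19−0.245)] ln[(2.19/0.245)(1 − 2.59×1.945/(0.245×29.4))]
= (1/1.945) ln[8.939 × 0.3006] = 0.5141 × ln(2.687) = 0.5141 × 0.9885 = 0.5082 d.
D_c = (k_d/k_2) L₀ e^(−k_d t_c) = (0.245/2.19) × 29.4 × e^(−0.245×0.5082) = 0.1119 × 29.4 × 0.8829 = 2.904 mg/L.

t_c ≈ 0.508 d; D_c ≈ 2.90 mg/L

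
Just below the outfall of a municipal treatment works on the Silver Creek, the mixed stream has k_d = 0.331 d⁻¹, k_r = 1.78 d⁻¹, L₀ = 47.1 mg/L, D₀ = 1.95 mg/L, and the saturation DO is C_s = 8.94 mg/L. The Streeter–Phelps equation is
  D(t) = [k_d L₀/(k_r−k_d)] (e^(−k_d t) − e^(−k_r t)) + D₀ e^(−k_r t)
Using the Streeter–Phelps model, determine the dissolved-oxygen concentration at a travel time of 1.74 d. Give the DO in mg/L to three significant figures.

k_d L₀/(k_r−k_d) = 0.331×47.1/(1.78−0.331) = 15.59/1.449 = 10.76 mg/L.
e^(−k_d t) = e^(−0.331×1.740) = 0.5622; e^(−k_r t) = e^(−1.78×1.740) = 0.04518.
D = 10.76 × (0.5622 − 0.04518) + 1.95 × 0.04518 = 5.563 + 0.08809 = 5.651 mg/L.
DO = C_s − D = 8.94 − 5.651 = 3.289 mg/L.

DO ≈ 3.29 mg/L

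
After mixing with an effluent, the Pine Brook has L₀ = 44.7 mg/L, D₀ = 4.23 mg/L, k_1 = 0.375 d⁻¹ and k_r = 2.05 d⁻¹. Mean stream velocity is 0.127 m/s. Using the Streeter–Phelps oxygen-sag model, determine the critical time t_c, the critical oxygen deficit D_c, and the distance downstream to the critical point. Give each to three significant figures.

At the critical point dD/dt = 0, so k_1 L₀ e^(−k_1 t) = k_r D. Substituting D(t) from the Streeter–Phelps equation and solving for t gives
t_c = ln[(k_r/k_1)(1 − D₀(k_r−k_1)/(k_1 L₀))] / (k_r−k_1).
Here k_r−k_1 = 1.675 d⁻¹ and 1 − D₀(k_r−k_1)/(k_1 L₀) = 1 − 4.23×1.675/(0.375×44.7) = 0.5773, so
t_c = ln(5.467 × 0.5773) / 1.675 = 1.149 / 1.675 = 0.6862 d.
L(t_c) = L₀ e^(−k_1 t_c) = 44.7 × 0.7731 = 34.56 mg/L, and at the critical point k_r D_c = k_1 L, so D_c = (0.375/2.05) × 34.56 = 6.322 mg/L.
x_c = v t_c = 0.127 m/s × 0.6862 d × 86400 s/d = 7529 m ≈ 7.53 km.

t_c ≈ 0.686 d; D_c ≈ 6.32 mg/L; x_c ≈ 7.53 km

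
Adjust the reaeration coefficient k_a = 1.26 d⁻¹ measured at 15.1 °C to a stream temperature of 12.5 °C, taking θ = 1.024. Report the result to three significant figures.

k_a(T₂) = k_a(T₁) · θ^(T₂−T₁) = 1.26 × 1.024^(12.5−15.1)
= 1.26 × 1.024^-2.60 = 1.26 × 0.9402 = 1.185 d⁻¹.

k_a ≈ 1.18 d⁻¹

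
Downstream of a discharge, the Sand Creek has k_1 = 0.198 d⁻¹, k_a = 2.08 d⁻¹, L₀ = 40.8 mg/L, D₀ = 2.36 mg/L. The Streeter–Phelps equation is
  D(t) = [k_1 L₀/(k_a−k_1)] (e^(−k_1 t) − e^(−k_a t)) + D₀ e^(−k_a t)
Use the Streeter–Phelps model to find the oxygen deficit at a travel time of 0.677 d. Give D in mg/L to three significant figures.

k_1 L₀/(k_a−k_1) = 0.198×40.8/(2.08−0.198) = 8.078/1.882 = 4.292 mg/L.
e^(−k_1 t) = e^(−0.198×0.6770) = 0.8745; e^(−k_a t) = e^(−2.08×0.6770) = 0.2446.
D = 4.292 × (0.8745 − 0.2446) + 2.36 × 0.2446 = 2.704 + 0.5772 = 3.281 mg/L.

D ≈ 3.28 mg/L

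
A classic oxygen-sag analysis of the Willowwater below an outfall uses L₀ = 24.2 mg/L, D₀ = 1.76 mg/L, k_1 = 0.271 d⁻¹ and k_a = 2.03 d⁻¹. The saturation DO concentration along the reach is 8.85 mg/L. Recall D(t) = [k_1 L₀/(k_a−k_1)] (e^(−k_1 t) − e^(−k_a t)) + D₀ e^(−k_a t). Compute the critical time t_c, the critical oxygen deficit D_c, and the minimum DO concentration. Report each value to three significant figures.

t_c ≈ 0.782 d; D_c ≈ 2.61 mg/L; min DO ≈ 6.24 mg/L

t_c = [1/(k_a−k_1)] ln[(k_a/k_1)(1 − D₀(k_a−k_1)/(k_1 L₀))]
= [1/(2.03−0.271)] ln[(2.03/0.271)(1 − 1.76×1.759/(0.271×24.2))]
= (1/1.759) ln[7.491 × 0.5279] = 0.5685 × ln(3.955) = 0.5685 × 1.375 = 0.7816 d.
L(t_c) = L₀ e^(−k_1 t_c) = 24.2 × 0.8091 = 19.58 mg/L, and at the critical point k_a D_c = k_1 L, so D_c = (0.271/2.03) × 19.58 = 2.614 mg/L.
Minimum DO = C_s − D_c = 8.85 − 2.614 = 6.236 mg/L.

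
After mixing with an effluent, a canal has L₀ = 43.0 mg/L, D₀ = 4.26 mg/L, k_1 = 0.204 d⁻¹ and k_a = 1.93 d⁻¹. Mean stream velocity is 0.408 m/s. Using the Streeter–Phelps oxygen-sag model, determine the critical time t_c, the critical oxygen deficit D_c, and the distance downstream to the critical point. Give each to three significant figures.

With k_a/k_1 = 9.461 and 1 − D₀(k_a−k_1)/(k_1 L₀) = 0.1618,
t_c = ln(9.461 × 0.1618) / (1.93 − 0.204) = ln(1.531) / 1.726 = 0.4257/1.726 = 0.2466 d.
D_c = (k_1/k_a) L₀ e^(−k_1 t_c) = (0.204/1.93) × 43.0 × e^(−0.204×0.2466) = 0.1057 × 43.0 × 0.9509 = 4.322 mg/L.
x_c = v t_c = 0.408 m/s × 0.2466 d × 86400 s/d = 8695 m ≈ 8.69 km.

t_c ≈ 0.247 d; D_c ≈ 4.32 mg/L; x_c ≈ 8.69 km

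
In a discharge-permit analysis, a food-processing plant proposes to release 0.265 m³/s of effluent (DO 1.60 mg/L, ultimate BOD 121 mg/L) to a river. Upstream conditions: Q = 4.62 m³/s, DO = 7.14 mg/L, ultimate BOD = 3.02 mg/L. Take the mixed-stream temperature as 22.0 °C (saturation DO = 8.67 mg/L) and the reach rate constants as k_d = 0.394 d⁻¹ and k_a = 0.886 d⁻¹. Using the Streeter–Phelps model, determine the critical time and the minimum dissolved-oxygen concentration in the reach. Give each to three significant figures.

t_c ≈ 1.08 d; minimum DO ≈ 5.94 mg/L

Mixed DO = (4.62×7.14 + 0.265×1.60)/(4.62+0.265) = 33.41/4.885 = 6.839 mg/L.
Mixed L₀ = (4.62×3.02 + 0.265×121)/(4.885) = 46.02/4.885 = 9.420 mg/L.
Initial deficit D₀ = C_s − DO₀ = 8.67 − 6.839 = 1.831 mg/L.
t_c = (1/0.4920) ln[(0.886/0.394)(1 − 1.831×0.4920/(0.394×9.420))] = 2.033 × ln(1.703) = 1.082 d.
D_c = (0.394/0.886) × 9.420 × e^(−0.394×1.082) = 0.4447 × 9.420 × 0.6529 = 2.735 mg/L.
Minimum DO = 8.67 − 2.735 = 5.935 mg/L.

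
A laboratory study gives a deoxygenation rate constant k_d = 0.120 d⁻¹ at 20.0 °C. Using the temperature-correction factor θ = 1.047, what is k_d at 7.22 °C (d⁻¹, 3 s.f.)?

k_d ≈ 0.0667 d⁻¹

k_d(T₂) = k_d(T₁) · θ^(T₂−T₁) = 0.120 × 1.047^(7.22−20.0)
= 0.120 × 1.047^-12.8 = 0.120 × 0.5560 = 0.06672 d⁻¹.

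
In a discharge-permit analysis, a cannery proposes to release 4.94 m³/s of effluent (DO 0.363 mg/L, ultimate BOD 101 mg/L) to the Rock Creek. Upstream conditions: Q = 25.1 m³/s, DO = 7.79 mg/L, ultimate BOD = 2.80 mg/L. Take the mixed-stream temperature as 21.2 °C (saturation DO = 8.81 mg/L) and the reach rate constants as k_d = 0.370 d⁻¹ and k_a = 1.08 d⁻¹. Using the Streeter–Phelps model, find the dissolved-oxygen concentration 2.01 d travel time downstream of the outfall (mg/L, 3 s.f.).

DO ≈ 4.99 mg/L

Mixed DO = (25.1×7.79 + 4.94×0.363)/(25.1+4.94) = 197.3/30.04 = 6.569 mg/L.
Mixed L₀ = (25.1×2.80 + 4.94×101)/(30.04) = 569.2/30.04 = 18.95 mg/L.
Initial deficit D₀ = C_s − DO₀ = 8.81 − 6.569 = 2.241 mg/L.
D(2.01) = [0.370×18.95/(1.08−0.370)](e^(−0.370×2.01) − e^(−1.08×2.01)) + 2.241 e^(−1.08×2.01)
= 9.875 × (0.4754 − 0.1141) + 2.241 × 0.1141 = 3.823 mg/L.
DO = 8.81 − 3.823 = 4.987 mg/L.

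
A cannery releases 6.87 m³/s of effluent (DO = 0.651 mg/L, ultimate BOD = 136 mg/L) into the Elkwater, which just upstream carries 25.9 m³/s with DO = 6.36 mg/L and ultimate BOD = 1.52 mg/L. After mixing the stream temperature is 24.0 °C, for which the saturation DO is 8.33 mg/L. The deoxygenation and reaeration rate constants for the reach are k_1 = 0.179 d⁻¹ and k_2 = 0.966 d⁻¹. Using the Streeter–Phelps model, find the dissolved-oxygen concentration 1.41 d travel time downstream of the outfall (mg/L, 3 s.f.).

Mixed DO = (25.9×6.36 + 6.87×0.651)/(25.9+6.87) = 169.2/32.77 = 5.163 mg/L.
Mixed L₀ = (25.9×1.52 + 6.87×136)/(32.77) = 973.7/32.77 = 29.71 mg/L.
Initial deficit D₀ = C_s − DO₀ = 8.33 − 5.163 = 3.167 mg/L.
D(1.41) = [0.179×29.71/(0.966−0.179)](e^(−0.179×1.41) − e^(−0.966×1.41)) + 3.167 e^(−0.966×1.41)
= 6.758 × (0.7769 − 0.2561) + 3.167 × 0.2561 = 4.331 mg/L.
DO = 8.33 − 4.331 = 3.999 mg/L.

DO ≈ 4.00 mg/L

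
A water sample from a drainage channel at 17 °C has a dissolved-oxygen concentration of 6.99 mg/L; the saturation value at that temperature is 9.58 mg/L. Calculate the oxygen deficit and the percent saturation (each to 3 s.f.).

D ≈ 2.59 mg/L; 73.0 % saturation

D = C_s − C = 9.58 − 6.99 = 2.59 mg/L.
% saturation = 6.99/9.58 × 100 = 73.0 %.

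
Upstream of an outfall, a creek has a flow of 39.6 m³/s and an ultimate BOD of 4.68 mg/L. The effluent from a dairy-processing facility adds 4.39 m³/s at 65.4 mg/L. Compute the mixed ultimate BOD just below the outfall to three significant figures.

10.7 mg/L

Flow-weighted mixing: C = (Q_r C_r + Q_w C_w)/(Q_r + Q_w)
= (39.6×4.68 + 4.39×65.4)/(39.6 + 4.39) = 472.4/43.99 = 10.74 mg/L.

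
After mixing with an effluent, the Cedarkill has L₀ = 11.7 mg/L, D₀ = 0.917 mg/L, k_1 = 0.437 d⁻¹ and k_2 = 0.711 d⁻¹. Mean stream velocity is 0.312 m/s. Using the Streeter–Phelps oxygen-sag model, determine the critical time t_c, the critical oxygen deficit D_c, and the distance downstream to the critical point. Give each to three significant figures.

t_c = [1/(k_2−k_1)] ln[(k_2/k_1)(1 − D₀(k_2−k_1)/(k_1 L₀))]
= [1/(0.711−0.437)] ln[(0.711/0.437)(1 − 0.917×0.2740/(0.437×11.7))]
= (1/0.2740) ln[1.627 × 0.9509] = 3.650 × ln(1.547) = 3.650 × 0.4363 = 1.593 d.
D_c = (k_1/k_2) L₀ e^(−k_1 t_c) = (0.437/0.711) × 11.7 × e^(−0.437×1.593) = 0.6146 × 11.7 × 0.4986 = 3.586 mg/L.
x_c = v t_c = 0.312 m/s × 1.593 d × 86400 s/d = 42930 m ≈ 42.9 km.

t_c ≈ 1.59 d; D_c ≈ 3.59 mg/L; x_c ≈ 42.9 km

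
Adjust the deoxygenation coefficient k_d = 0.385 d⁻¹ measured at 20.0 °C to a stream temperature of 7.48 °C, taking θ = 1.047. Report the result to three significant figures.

k_d ≈ 0.217 d⁻¹

k_d(T₂) = k_d(T₁) · θ^(T₂−T₁) = 0.385 × 1.047^(7.48−20.0)
= 0.385 × 1.047^-12.5 = 0.385 × 0.5627 = 0.2166 d⁻¹.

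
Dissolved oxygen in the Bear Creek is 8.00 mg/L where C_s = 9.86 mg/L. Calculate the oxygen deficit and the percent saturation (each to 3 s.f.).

D = C_s − C = 9.86 − 8.00 = 1.86 mg/L.
% saturation = 8.00/9.86 × 100 = 81.1 %.

D ≈ 1.86 mg/L; 81.1 % saturation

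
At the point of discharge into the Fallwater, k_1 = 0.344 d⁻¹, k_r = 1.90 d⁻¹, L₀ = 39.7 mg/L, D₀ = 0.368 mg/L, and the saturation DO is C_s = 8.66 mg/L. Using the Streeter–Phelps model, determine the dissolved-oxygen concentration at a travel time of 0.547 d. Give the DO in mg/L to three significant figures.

DO ≈ 4.36 mg/L

k_1 L₀/(k_r−k_1) = 0.344×39.7/(1.90−0.344) = 13.66/1.556 = 8.777 mg/L.
e^(−k_1 t) = e^(−0.344×0.5470) = 0.8285; e^(−k_r t) = e^(−1.90×0.5470) = 0.3537.
D = 8.777 × (0.8285 − 0.3537) + 0.368 × 0.3537 = 4.167 + 0.1302 = 4.297 mg/L.
DO = C_s − D = 8.66 − 4.297 = 4.363 mg/L.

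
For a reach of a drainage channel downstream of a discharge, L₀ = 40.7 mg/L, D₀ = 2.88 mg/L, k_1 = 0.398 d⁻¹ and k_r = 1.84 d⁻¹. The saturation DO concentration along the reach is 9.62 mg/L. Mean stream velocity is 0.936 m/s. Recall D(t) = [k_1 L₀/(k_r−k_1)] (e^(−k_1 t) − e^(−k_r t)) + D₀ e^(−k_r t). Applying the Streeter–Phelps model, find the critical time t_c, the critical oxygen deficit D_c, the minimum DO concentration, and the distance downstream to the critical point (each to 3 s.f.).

With k_r/k_1 = 4.623 and 1 − D₀(k_r−k_1)/(k_1 L₀) = 0.7436,
t_c = ln(4.623 × 0.7436) / (1.84 − 0.398) = ln(3.438) / 1.442 = 1.235/1.442 = 0.8563 d.
D_c = (k_1/k_r) L₀ e^(−k_1 t_c) = (0.398/1.84) × 40.7 × e^(−0.398×0.8563) = 0.2163 × 40.7 × 0.7112 = 6.261 mg/L.
Minimum DO = C_s − D_c = 9.62 − 6.261 = 3.359 mg/L.
x_c = v t_c = 0.936 m/s × 0.8563 d × 86400 s/d = 69250 m ≈ 69.3 km.

t_c ≈ 0.856 d; D_c ≈ 6.26 mg/L; min DO ≈ 3.36 mg/L; x_c ≈ 69.3 km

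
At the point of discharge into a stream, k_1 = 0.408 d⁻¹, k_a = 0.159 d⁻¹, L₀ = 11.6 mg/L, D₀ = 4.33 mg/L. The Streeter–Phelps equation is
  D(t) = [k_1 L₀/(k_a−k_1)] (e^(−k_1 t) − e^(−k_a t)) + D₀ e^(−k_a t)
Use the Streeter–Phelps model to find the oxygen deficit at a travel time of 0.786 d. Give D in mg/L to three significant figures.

k_1 L₀/(k_a−k_1) = 0.408×11.6/(0.159−0.408) = 4.733/-0.2490 = -19.01 mg/L.
e^(−k_1 t) = e^(−0.408×0.7860) = 0.7256; e^(−k_a t) = e^(−0.159×0.7860) = 0.8825.
D = -19.01 × (0.7256 − 0.8825) + 4.33 × 0.8825 = 2.982 + 3.821 = 6.803 mg/L.

D ≈ 6.80 mg/L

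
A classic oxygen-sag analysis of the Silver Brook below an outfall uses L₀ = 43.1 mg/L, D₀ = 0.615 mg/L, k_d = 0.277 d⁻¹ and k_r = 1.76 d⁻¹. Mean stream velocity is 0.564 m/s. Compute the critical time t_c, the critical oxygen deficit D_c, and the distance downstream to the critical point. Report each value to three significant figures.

t_c ≈ 1.19 d; D_c ≈ 4.87 mg/L; x_c ≈ 58.1 km

At the critical point dD/dt = 0, so k_d L₀ e^(−k_d t) = k_r D. Substituting D(t) from the Streeter–Phelps equation and solving for t gives
t_c = ln[(k_r/k_d)(1 − D₀(k_r−k_d)/(k_d L₀))] / (k_r−k_d).
Here k_r−k_d = 1.483 d⁻¹ and 1 − D₀(k_r−k_d)/(k_d L₀) = 1 − 0.615×1.483/(0.277×43.1) = 0.9236, so
t_c = ln(6.354 × 0.9236) / 1.483 = 1.770 / 1.483 = 1.193 d.
D_c = (k_d/k_r) L₀ e^(−k_d t_c) = (0.277/1.76) × 43.1 × e^(−0.277×1.193) = 0.1574 × 43.1 × 0.7185 = 4.874 mg/L.
x_c = v t_c = 0.564 m/s × 1.193 d × 86400 s/d = 58150 m ≈ 58.1 km.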